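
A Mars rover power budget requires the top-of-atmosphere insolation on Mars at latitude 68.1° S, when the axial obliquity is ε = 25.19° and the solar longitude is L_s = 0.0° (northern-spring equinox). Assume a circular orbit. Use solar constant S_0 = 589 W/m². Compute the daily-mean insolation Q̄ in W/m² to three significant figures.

Q̄ ≈ 69.9 W/m²

Solar declination: sin δ = sin ε · sin L_s = sin 25.19° × sin 0.0° = 0.00000, so δ = +0.000°.
cos h₀ = −tan(-68.1°) tan(+0.000°) = 0.0000, h₀ = 1.5708 rad.
Bracket: h₀ sin ϕ sin δ + cos ϕ cos δ sin h₀ = 1.5708×-0.92784×0.00000 + 0.37299×1.00000×1.00000 = -0.000000 + 0.372990 = 0.372990.
Q̄ = (S_0/π) × [bracket] = (589/π) × 0.372990 = 69.93 W/m².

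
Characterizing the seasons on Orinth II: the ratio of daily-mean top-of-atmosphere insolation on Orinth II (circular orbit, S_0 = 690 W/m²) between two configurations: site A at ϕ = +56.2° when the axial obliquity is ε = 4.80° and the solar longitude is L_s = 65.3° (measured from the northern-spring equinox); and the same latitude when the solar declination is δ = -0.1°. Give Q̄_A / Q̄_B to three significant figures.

— Configuration A (ϕ=+56.2°):
Solar declination: sin δ = sin ε · sin L_s = sin 4.80° × sin 65.3° = 0.07602, so δ = +4.360°.
cos h₀ = −tan(+56.2°) tan(+4.360°) = -0.1139, h₀ = 1.6849 rad.
Bracket: h₀ sin ϕ sin δ + cos ϕ cos δ sin h₀ = 1.6849×0.83098×0.07602 + 0.55630×0.99711×0.99349 = 0.106437 + 0.551081 = 0.657518.
Q̄ = (S_0/π) × [bracket] = (690/π) × 0.657518 = 144.41 W/m².
— Configuration B (ϕ=+56.2°):
cos h₀ = −tan(+56.2°) tan(-0.100°) = 0.0026, h₀ = 1.5682 rad.
Bracket: h₀ sin ϕ sin δ + cos ϕ cos δ sin h₀ = 1.5682×0.83098×-0.00175 + 0.55630×1.00000×1.00000 = -0.002280 + 0.556300 = 0.554020.
Q̄ = (S_0/π) × [bracket] = (690/π) × 0.554020 = 121.68 W/m².
Ratio Q̄_A / Q̄_B = 144.41 / 121.68 = 1.187.

Q̄_A / Q̄_B ≈ 1.19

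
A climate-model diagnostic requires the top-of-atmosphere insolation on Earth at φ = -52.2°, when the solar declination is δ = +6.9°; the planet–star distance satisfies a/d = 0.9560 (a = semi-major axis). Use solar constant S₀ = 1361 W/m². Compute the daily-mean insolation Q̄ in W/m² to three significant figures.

Q̄ ≈ 185 W/m²

cos H₀ = −tan(-52.2°) tan(+6.900°) = 0.1560, H₀ = 1.4141 rad.
Bracket: H₀ sin φ sin δ + cos φ cos δ sin H₀ = 1.4141×-0.79016×0.12014 + 0.61291×0.99276×0.98776 = -0.134240 + 0.601025 = 0.466785.
Inverse-square distance factor (a/d)² = 0.9560² = 0.913936.
Q̄ = (S₀/π) × 0.913936 × [bracket] = (1361/π) × 0.913936 × 0.466785 = 184.8 W/m².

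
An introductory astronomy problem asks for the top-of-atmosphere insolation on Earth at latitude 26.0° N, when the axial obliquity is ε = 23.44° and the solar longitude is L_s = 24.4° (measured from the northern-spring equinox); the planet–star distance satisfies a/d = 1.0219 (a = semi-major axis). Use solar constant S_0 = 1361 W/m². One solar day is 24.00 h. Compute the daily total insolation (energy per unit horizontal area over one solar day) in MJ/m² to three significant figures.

Solar declination: sin δ = sin ε · sin L_s = sin 23.44° × sin 24.4° = 0.16433, so δ = +9.458°.
cos h₀ = −tan(+26.0°) tan(+9.458°) = -0.0813, h₀ = 1.6521 rad.
Bracket: h₀ sin ϕ sin δ + cos ϕ cos δ sin h₀ = 1.6521×0.43837×0.16433 + 0.89879×0.98641×0.99669 = 0.119013 + 0.883641 = 1.002654.
Inverse-square distance factor (a/d)² = 1.0219² = 1.044280.
Q̄ = (S_0/π) × 1.044280 × [bracket] = (1361/π) × 1.044280 × 1.002654 = 453.60 W/m².
Daily total = Q̄ × 24.00 h × 3600 s/h = 453.60 × 24.00 × 3600 / 10⁶ = 39.19 MJ/m².

39.2 MJ/m²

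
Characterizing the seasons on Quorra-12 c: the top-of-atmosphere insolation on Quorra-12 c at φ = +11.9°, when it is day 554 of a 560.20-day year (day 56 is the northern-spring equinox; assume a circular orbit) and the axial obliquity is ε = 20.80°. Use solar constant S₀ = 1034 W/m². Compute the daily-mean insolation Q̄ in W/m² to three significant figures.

Solar longitude: λ_s = 360° × (554 − 56)/560.20 = 320.029°.
sin δ = sin 20.80° × sin 320.029° = -0.22812, so δ = -13.187°.
cos H₀ = −tan(+11.9°) tan(-13.187°) = 0.0494, H₀ = 1.5214 rad.
Bracket: H₀ sin φ sin δ + cos φ cos δ sin H₀ = 1.5214×0.20620×-0.22812 + 0.97851×0.97363×0.99878 = -0.071564 + 0.951544 = 0.879980.
Q̄ = (S₀/π) × [bracket] = (1034/π) × 0.879980 = 289.6 W/m².

Q̄ ≈ 290 W/m²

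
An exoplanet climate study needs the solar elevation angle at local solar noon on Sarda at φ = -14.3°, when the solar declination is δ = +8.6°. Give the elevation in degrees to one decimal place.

67.1°

At local noon the hour angle is zero, so the zenith angle equals |φ − δ| = |-14.3° − (+8.600°)| = 22.900°.
Elevation = 90° − 22.900° = 67.1°.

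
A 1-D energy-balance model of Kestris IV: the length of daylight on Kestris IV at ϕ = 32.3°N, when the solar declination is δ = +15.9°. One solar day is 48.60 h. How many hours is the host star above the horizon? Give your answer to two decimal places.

27.10 h

cos h₀ = −tan ϕ · tan δ = −tan(+32.3°) × tan(+15.900°) = -0.1801, so h₀ = 1.7519 rad = 100.37°.
Daylight = 2h₀/(2π) × 48.60 h = (1.7519/π) × 48.60 = 27.10 h.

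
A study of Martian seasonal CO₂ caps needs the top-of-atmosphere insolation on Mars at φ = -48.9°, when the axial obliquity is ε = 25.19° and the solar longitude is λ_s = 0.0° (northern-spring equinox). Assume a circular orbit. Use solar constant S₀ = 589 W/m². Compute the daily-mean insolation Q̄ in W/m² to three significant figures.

Solar declination: sin δ = sin ε · sin λ_s = sin 25.19° × sin 0.0° = 0.00000, so δ = +0.000°.
cos H₀ = −tan(-48.9°) tan(+0.000°) = 0.0000, H₀ = 1.5708 rad.
Bracket: H₀ sin φ sin δ + cos φ cos δ sin H₀ = 1.5708×-0.75356×0.00000 + 0.65738×1.00000×1.00000 = -0.000000 + 0.657380 = 0.657380.
Q̄ = (S₀/π) × [bracket] = (589/π) × 0.657380 = 123.2 W/m².

Q̄ ≈ 123 W/m²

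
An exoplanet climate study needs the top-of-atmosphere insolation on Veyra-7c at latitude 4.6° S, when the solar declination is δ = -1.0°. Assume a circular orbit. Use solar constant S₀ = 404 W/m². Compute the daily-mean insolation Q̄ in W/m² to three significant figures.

cos H₀ = −tan(-4.6°) tan(-1.000°) = -0.0014, H₀ = 1.5722 rad.
Bracket: H₀ sin φ sin δ + cos φ cos δ sin H₀ = 1.5722×-0.08020×-0.01745 + 0.99678×0.99985×1.00000 = 0.002200 + 0.996630 = 0.998830.
Q̄ = (S₀/π) × [bracket] = (404/π) × 0.998830 = 128.4 W/m².

Q̄ ≈ 128 W/m²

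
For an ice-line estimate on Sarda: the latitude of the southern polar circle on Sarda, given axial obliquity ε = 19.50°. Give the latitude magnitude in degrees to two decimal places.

The polar circle is the lowest latitude that experiences at least one full rotation of continuous darkness at the northern-summer solstice; it lies at |φ| = 90° − ε = 90° − 19.50° = 70.50°.

70.50°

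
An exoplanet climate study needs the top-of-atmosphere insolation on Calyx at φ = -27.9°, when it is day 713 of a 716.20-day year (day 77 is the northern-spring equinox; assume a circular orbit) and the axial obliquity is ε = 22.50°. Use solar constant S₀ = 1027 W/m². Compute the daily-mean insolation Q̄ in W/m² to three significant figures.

Solar longitude: λ_s = 360° × (713 − 77)/716.20 = 319.687°.
sin δ = sin 22.50° × sin 319.687° = -0.24758, so δ = -14.334°.
cos H₀ = −tan(-27.9°) tan(-14.334°) = -0.1353, H₀ = 1.7065 rad.
Bracket: H₀ sin φ sin δ + cos φ cos δ sin H₀ = 1.7065×-0.46793×-0.24758 + 0.88377×0.96887×0.99080 = 0.197698 + 0.848381 = 1.046079.
Q̄ = (S₀/π) × [bracket] = (1027/π) × 1.046079 = 342.0 W/m².

Q̄ ≈ 342 W/m²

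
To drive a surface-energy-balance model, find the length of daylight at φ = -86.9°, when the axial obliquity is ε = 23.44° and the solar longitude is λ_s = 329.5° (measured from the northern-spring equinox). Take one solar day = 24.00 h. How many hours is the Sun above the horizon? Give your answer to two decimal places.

Solar declination: sin δ = sin ε · sin λ_s = sin 23.44° × sin 329.5° = -0.20189, so δ = -11.648°.
Sunrise equation: cos H₀ = −tan φ · tan δ = -3.8062 ≤ −1, so the Sun never sets (polar day) and H₀ = π.
Daylight = 2H₀/(2π) × 24.00 h = (3.1416/π) × 24.00 = 24.00 h.

24.00 h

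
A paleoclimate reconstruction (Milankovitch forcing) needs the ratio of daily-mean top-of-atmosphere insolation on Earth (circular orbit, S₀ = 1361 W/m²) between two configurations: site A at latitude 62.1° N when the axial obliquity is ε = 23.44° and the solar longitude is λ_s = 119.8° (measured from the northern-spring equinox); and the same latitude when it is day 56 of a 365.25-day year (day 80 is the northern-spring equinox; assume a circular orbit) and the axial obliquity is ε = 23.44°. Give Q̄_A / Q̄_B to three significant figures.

Q̄_A / Q̄_B ≈ 3.93

— Configuration A (φ=+62.1°):
Solar declination: sin δ = sin ε · sin λ_s = sin 23.44° × sin 119.8° = 0.34519, so δ = +20.193°.
cos H₀ = −tan(+62.1°) tan(+20.193°) = -0.6946, H₀ = 2.3387 rad.
Bracket: H₀ sin φ sin δ + cos φ cos δ sin H₀ = 2.3387×0.88377×0.34519 + 0.46793×0.93853×0.71936 = 0.713464 + 0.315919 = 1.029383.
Q̄ = (S₀/π) × [bracket] = (1361/π) × 1.029383 = 445.95 W/m².
— Configuration B (φ=+62.1°):
Solar longitude: λ_s = 360° × (56 − 80)/365.25 = -23.655°, i.e. -23.655° + 360° = 336.345°.
sin δ = sin 23.44° × sin 336.345° = -0.15960, so δ = -9.184°.
cos H₀ = −tan(+62.1°) tan(-9.184°) = 0.3054, H₀ = 1.2605 rad.
Bracket: H₀ sin φ sin δ + cos φ cos δ sin H₀ = 1.2605×0.88377×-0.15960 + 0.46793×0.98718×0.95224 = -0.177793 + 0.439869 = 0.262076.
Q̄ = (S₀/π) × [bracket] = (1361/π) × 0.262076 = 113.54 W/m².
Ratio Q̄_A / Q̄_B = 445.95 / 113.54 = 3.928.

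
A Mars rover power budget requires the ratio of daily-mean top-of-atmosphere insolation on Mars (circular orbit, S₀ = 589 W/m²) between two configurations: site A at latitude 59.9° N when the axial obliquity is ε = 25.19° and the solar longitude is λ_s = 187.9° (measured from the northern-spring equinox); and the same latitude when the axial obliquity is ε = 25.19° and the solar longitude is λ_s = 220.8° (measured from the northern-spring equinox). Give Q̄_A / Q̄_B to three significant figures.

Q̄_A / Q̄_B ≈ 2.56

— Configuration A (φ=+59.9°):
Solar declination: sin δ = sin ε · sin λ_s = sin 25.19° × sin 187.9° = -0.05850, so δ = -3.354°.
cos H₀ = −tan(+59.9°) tan(-3.354°) = 0.1011, H₀ = 1.4695 rad.
Bracket: H₀ sin φ sin δ + cos φ cos δ sin H₀ = 1.4695×0.86515×-0.05850 + 0.50151×0.99829×0.99488 = -0.074373 + 0.498089 = 0.423716.
Q̄ = (S₀/π) × [bracket] = (589/π) × 0.423716 = 79.440 W/m².
— Configuration B (φ=+59.9°):
Solar declination: sin δ = sin ε · sin λ_s = sin 25.19° × sin 220.8° = -0.27811, so δ = -16.147°.
cos H₀ = −tan(+59.9°) tan(-16.147°) = 0.4995, H₀ = 1.0478 rad.
Bracket: H₀ sin φ sin δ + cos φ cos δ sin H₀ = 1.0478×0.86515×-0.27811 + 0.50151×0.96055×0.86633 = -0.252108 + 0.417333 = 0.165225.
Q̄ = (S₀/π) × [bracket] = (589/π) × 0.165225 = 30.977 W/m².
Ratio Q̄_A / Q̄_B = 79.440 / 30.977 = 2.564.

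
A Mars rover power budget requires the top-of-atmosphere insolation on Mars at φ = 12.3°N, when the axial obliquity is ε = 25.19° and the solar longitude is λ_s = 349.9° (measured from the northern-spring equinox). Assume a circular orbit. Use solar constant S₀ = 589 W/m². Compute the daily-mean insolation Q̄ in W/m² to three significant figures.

Solar declination: sin δ = sin ε · sin λ_s = sin 25.19° × sin 349.9° = -0.07464, so δ = -4.281°.
cos H₀ = −tan(+12.3°) tan(-4.281°) = 0.0163, H₀ = 1.5545 rad.
Bracket: H₀ sin φ sin δ + cos φ cos δ sin H₀ = 1.5545×0.21303×-0.07464 + 0.97705×0.99721×0.99987 = -0.024717 + 0.974197 = 0.949480.
Q̄ = (S₀/π) × [bracket] = (589/π) × 0.949480 = 178.0 W/m².

Q̄ ≈ 178 W/m²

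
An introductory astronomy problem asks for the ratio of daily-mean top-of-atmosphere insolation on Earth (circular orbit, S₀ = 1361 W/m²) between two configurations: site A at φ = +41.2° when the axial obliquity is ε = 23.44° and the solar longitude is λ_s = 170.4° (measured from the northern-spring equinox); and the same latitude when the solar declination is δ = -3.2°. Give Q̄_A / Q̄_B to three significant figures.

— Configuration A (φ=+41.2°):
Solar declination: sin δ = sin ε · sin λ_s = sin 23.44° × sin 170.4° = 0.06634, so δ = +3.804°.
cos H₀ = −tan(+41.2°) tan(+3.804°) = -0.0582, H₀ = 1.6290 rad.
Bracket: H₀ sin φ sin δ + cos φ cos δ sin H₀ = 1.6290×0.65869×0.06634 + 0.75241×0.99780×0.99830 = 0.071183 + 0.749478 = 0.820661.
Q̄ = (S₀/π) × [bracket] = (1361/π) × 0.820661 = 355.53 W/m².
— Configuration B (φ=+41.2°):
cos H₀ = −tan(+41.2°) tan(-3.200°) = 0.0489, H₀ = 1.5218 rad.
Bracket: H₀ sin φ sin δ + cos φ cos δ sin H₀ = 1.5218×0.65869×-0.05582 + 0.75241×0.99844×0.99880 = -0.055954 + 0.750335 = 0.694381.
Q̄ = (S₀/π) × [bracket] = (1361/π) × 0.694381 = 300.82 W/m².
Ratio Q̄_A / Q̄_B = 355.53 / 300.82 = 1.182.

Q̄_A / Q̄_B ≈ 1.18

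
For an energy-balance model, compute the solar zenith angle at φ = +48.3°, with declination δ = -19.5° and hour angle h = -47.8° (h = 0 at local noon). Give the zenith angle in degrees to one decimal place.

θ_z = 80.1°

cos θ_z = sin φ sin δ + cos φ cos δ cos h = -0.249233 + 0.421218 = 0.171985.
θ_z = arccos(0.171985) = 80.1°.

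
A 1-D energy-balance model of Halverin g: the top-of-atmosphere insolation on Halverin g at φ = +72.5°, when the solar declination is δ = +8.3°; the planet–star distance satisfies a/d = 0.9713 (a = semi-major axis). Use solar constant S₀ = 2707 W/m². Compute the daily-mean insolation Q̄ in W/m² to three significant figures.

Q̄ ≈ 444 W/m²

cos H₀ = −tan(+72.5°) tan(+8.300°) = -0.4627, H₀ = 2.0518 rad.
Bracket: H₀ sin φ sin δ + cos φ cos δ sin H₀ = 2.0518×0.95372×0.14436 + 0.30071×0.98953×0.88652 = 0.282490 + 0.263794 = 0.546284.
Inverse-square distance factor (a/d)² = 0.9713² = 0.943424.
Q̄ = (S₀/π) × 0.943424 × [bracket] = (2707/π) × 0.943424 × 0.546284 = 444.1 W/m².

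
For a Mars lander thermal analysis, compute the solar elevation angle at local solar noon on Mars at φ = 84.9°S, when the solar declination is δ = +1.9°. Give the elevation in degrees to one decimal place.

3.2°

At local noon the hour angle is zero, so the zenith angle equals |φ − δ| = |-84.9° − (+1.900°)| = 86.800°.
Elevation = 90° − 86.800° = 3.2°.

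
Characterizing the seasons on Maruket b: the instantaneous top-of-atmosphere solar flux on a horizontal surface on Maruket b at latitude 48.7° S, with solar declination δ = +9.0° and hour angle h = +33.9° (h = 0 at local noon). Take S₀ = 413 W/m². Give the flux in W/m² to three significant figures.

cos θ_z = sin φ sin δ + cos φ cos δ cos h = -0.117524 + 0.541065 = 0.423541.
Flux = S₀ · cos θ_z = 413 × 0.423541 = 174.9 W/m².

175 W/m²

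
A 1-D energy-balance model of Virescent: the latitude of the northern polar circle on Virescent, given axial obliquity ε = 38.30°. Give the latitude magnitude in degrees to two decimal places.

The polar circle is the lowest latitude that experiences at least one full rotation of continuous daylight at the northern-summer solstice; it lies at |φ| = 90° − ε = 90° − 38.30° = 51.70°.

51.70°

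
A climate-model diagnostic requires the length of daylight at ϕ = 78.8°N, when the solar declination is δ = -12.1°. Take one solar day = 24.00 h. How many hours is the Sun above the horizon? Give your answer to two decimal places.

cos h₀ = −tan ϕ · tan δ = 1.0827 ≥ 1, so the Sun never rises (polar night) and h₀ = 0.
Daylight = 2h₀/(2π) × 24.00 h = (0.0000/π) × 24.00 = 0.00 h.

0.00 h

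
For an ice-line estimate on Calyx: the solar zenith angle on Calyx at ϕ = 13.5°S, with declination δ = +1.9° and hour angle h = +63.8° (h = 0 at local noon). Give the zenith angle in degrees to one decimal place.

θ_z = 65.1°

cos θ_z = sin ϕ sin δ + cos ϕ cos δ cos h = -0.007740 + 0.429071 = 0.421331.
θ_z = arccos(0.421331) = 65.1°.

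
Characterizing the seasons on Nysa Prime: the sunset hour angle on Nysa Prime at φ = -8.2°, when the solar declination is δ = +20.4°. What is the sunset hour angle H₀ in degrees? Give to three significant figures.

cos H₀ = −tan φ · tan δ = −tan(-8.2°) × tan(+20.400°) = 0.0536, so H₀ = 1.5172 rad = 86.93°.

H₀ = 86.9°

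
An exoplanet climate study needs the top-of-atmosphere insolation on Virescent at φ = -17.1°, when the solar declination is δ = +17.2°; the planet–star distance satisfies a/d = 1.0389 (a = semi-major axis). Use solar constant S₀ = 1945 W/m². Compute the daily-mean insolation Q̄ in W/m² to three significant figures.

cos H₀ = −tan(-17.1°) tan(+17.200°) = 0.0952, H₀ = 1.4754 rad.
Bracket: H₀ sin φ sin δ + cos φ cos δ sin H₀ = 1.4754×-0.29404×0.29571 + 0.95579×0.95528×0.99546 = -0.128287 + 0.908902 = 0.780615.
Inverse-square distance factor (a/d)² = 1.0389² = 1.079313.
Q̄ = (S₀/π) × 1.079313 × [bracket] = (1945/π) × 1.079313 × 0.780615 = 521.6 W/m².

Q̄ ≈ 522 W/m²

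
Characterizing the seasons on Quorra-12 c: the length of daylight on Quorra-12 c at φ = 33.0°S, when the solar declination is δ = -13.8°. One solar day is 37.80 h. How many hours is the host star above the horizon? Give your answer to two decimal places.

cos H₀ = −tan φ · tan δ = −tan(-33.0°) × tan(-13.800°) = -0.1595, so H₀ = 1.7310 rad = 99.18°.
Daylight = 2H₀/(2π) × 37.80 h = (1.7310/π) × 37.80 = 20.83 h.

20.83 h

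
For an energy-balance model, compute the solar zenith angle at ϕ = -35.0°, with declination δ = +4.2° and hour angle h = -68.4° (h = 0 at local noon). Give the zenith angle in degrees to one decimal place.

θ_z = 75.0°

cos θ_z = sin ϕ sin δ + cos ϕ cos δ cos h = -0.042008 + 0.300740 = 0.258732.
θ_z = arccos(0.258732) = 75.0°.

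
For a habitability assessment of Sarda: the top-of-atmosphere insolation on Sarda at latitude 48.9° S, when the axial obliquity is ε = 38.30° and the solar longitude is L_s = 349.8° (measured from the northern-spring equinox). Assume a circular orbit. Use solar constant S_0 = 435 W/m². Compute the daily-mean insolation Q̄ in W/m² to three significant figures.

Solar declination: sin δ = sin ε · sin L_s = sin 38.30° × sin 349.8° = -0.10975, so δ = -6.301°.
cos h₀ = −tan(-48.9°) tan(-6.301°) = -0.1266, h₀ = 1.6977 rad.
Bracket: h₀ sin ϕ sin δ + cos ϕ cos δ sin h₀ = 1.6977×-0.75356×-0.10975 + 0.65738×0.99396×0.99196 = 0.140405 + 0.648156 = 0.788561.
Q̄ = (S_0/π) × [bracket] = (435/π) × 0.788561 = 109.2 W/m².

Q̄ ≈ 109 W/m²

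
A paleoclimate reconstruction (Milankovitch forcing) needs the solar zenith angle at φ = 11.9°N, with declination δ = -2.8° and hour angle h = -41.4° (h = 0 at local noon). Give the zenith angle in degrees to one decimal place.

cos θ_z = sin φ sin δ + cos φ cos δ cos h = -0.010073 + 0.733114 = 0.723041.
θ_z = arccos(0.723041) = 43.7°.

θ_z = 43.7°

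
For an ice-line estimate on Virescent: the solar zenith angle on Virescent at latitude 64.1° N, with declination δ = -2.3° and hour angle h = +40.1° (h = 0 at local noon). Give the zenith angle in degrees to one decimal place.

cos θ_z = sin φ sin δ + cos φ cos δ cos h = -0.036101 + 0.333850 = 0.297749.
θ_z = arccos(0.297749) = 72.7°.

θ_z = 72.7°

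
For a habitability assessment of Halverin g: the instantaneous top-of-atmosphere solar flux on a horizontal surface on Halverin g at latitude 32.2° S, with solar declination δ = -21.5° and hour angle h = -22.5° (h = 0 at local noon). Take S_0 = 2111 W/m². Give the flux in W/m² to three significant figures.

1.95e+03 W/m²

cos θ_z = sin ϕ sin δ + cos ϕ cos δ cos h = 0.195300 + 0.727382 = 0.922682.
Flux = S_0 · cos θ_z = 2111 × 0.922682 = 1948 W/m².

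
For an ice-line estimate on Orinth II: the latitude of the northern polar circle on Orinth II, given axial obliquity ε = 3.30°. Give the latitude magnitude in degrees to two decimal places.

86.70°

The polar circle is the lowest latitude that experiences at least one full rotation of continuous daylight at the northern-summer solstice; it lies at |φ| = 90° − ε = 90° − 3.30° = 86.70°.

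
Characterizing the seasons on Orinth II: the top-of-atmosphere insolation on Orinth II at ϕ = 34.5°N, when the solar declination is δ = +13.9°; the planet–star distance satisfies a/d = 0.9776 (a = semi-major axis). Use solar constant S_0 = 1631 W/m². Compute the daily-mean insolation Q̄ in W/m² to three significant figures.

cos h₀ = −tan(+34.5°) tan(+13.900°) = -0.1701, h₀ = 1.7417 rad.
Bracket: h₀ sin ϕ sin δ + cos ϕ cos δ sin h₀ = 1.7417×0.56641×0.24023 + 0.82413×0.97072×0.98543 = 0.236991 + 0.788343 = 1.025334.
Inverse-square distance factor (a/d)² = 0.9776² = 0.955702.
Q̄ = (S_0/π) × 0.955702 × [bracket] = (1631/π) × 0.955702 × 1.025334 = 508.7 W/m².

Q̄ ≈ 509 W/m²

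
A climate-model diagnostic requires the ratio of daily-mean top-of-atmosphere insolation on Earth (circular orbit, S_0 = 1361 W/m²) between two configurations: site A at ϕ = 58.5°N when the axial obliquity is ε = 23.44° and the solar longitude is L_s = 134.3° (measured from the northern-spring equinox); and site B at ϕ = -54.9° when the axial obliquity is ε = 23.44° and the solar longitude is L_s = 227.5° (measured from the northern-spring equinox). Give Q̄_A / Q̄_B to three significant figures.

Q̄_A / Q̄_B ≈ 0.962

— Configuration A (ϕ=+58.5°):
Solar declination: sin δ = sin ε · sin L_s = sin 23.44° × sin 134.3° = 0.28469, so δ = +16.541°.
cos h₀ = −tan(+58.5°) tan(+16.541°) = -0.4846, h₀ = 2.0767 rad.
Bracket: h₀ sin ϕ sin δ + cos ϕ cos δ sin h₀ = 2.0767×0.85264×0.28469 + 0.52250×0.95862×0.87472 = 0.504094 + 0.438129 = 0.942223.
Q̄ = (S_0/π) × [bracket] = (1361/π) × 0.942223 = 408.19 W/m².
— Configuration B (ϕ=-54.9°):
Solar declination: sin δ = sin ε · sin L_s = sin 23.44° × sin 227.5° = -0.29328, so δ = -17.054°.
cos h₀ = −tan(-54.9°) tan(-17.054°) = -0.4365, h₀ = 2.0225 rad.
Bracket: h₀ sin ϕ sin δ + cos ϕ cos δ sin h₀ = 2.0225×-0.81815×-0.29328 + 0.57501×0.95603×0.89971 = 0.485293 + 0.494595 = 0.979888.
Q̄ = (S_0/π) × [bracket] = (1361/π) × 0.979888 = 424.51 W/m².
Ratio Q̄_A / Q̄_B = 408.19 / 424.51 = 0.9616.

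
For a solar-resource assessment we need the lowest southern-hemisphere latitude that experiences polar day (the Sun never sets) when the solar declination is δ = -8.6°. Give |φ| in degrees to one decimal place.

|φ| = 81.4°

Polar day requires cos H₀ = −tan φ tan δ ≤ −1, i.e. tan φ tan δ ≥ 1.
The boundary is |tan φ| · |tan δ| = 1, so |φ| = 90° − |δ| = 90° − 8.6° = 81.4° in the southern hemisphere.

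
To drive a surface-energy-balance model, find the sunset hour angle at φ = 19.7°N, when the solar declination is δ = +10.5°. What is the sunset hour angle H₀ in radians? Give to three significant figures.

H₀ = 1.64 rad

cos H₀ = −tan φ · tan δ = −tan(+19.7°) × tan(+10.500°) = -0.0664, so H₀ = 1.6372 rad = 93.81°.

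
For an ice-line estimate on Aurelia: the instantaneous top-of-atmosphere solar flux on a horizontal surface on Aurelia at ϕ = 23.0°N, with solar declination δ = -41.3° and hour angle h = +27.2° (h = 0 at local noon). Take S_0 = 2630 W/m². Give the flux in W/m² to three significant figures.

939 W/m²

cos θ_z = sin ϕ sin δ + cos ϕ cos δ cos h = -0.257883 + 0.615069 = 0.357186.
Flux = S_0 · cos θ_z = 2630 × 0.357186 = 939.4 W/m².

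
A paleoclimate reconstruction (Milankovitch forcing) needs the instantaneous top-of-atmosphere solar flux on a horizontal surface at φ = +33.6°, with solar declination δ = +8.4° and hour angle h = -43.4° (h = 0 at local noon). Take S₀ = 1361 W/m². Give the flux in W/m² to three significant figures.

cos θ_z = sin φ sin δ + cos φ cos δ cos h = 0.080841 + 0.598687 = 0.679528.
Flux = S₀ · cos θ_z = 1361 × 0.679528 = 924.8 W/m².

925 W/m²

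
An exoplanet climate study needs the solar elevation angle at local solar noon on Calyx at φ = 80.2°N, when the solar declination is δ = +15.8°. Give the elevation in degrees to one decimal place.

At local noon the hour angle is zero, so the zenith angle equals |φ − δ| = |+80.2° − (+15.800°)| = 64.400°.
Elevation = 90° − 64.400° = 25.6°.

25.6°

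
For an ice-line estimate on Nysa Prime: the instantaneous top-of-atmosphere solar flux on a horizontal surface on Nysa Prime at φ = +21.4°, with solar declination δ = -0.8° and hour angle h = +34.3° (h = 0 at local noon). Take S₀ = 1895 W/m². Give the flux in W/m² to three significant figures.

1.45e+03 W/m²

cos θ_z = sin φ sin δ + cos φ cos δ cos h = -0.005094 + 0.769069 = 0.763975.
Flux = S₀ · cos θ_z = 1895 × 0.763975 = 1448 W/m².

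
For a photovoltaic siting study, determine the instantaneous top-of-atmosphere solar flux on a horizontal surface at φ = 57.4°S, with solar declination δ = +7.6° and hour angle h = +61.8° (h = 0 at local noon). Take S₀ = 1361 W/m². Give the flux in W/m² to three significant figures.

192 W/m²

cos θ_z = sin φ sin δ + cos φ cos δ cos h = -0.111420 + 0.252360 = 0.140940.
Flux = S₀ · cos θ_z = 1361 × 0.140940 = 191.8 W/m².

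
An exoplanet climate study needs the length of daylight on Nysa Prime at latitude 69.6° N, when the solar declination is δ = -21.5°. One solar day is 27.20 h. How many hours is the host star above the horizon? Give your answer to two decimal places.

cos H₀ = −tan φ · tan δ = 1.0592 ≥ 1, so the host star never rises (polar night) and H₀ = 0.
Daylight = 2H₀/(2π) × 27.20 h = (0.0000/π) × 27.20 = 0.00 h.

0.00 h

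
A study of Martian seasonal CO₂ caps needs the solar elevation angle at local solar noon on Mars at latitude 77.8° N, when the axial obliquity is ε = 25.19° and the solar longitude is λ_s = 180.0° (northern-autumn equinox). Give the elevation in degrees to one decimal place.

12.2°

Solar declination: sin δ = sin ε · sin λ_s = sin 25.19° × sin 180.0° = 0.00000, so δ = +0.000°.
At local noon the hour angle is zero, so the zenith angle equals |φ − δ| = |+77.8° − (+0.000°)| = 77.800°.
Elevation = 90° − 77.800° = 12.2°.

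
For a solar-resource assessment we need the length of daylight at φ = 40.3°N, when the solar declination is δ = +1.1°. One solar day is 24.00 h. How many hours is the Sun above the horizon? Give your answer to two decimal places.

12.12 h

cos H₀ = −tan φ · tan δ = −tan(+40.3°) × tan(+1.100°) = -0.0163, so H₀ = 1.5871 rad = 90.93°.
Daylight = 2H₀/(2π) × 24.00 h = (1.5871/π) × 24.00 = 12.12 h.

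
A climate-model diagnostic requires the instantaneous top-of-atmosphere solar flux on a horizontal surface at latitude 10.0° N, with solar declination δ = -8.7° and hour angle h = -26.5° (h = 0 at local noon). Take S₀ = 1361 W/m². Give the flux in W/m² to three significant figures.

cos θ_z = sin φ sin δ + cos φ cos δ cos h = -0.026266 + 0.871198 = 0.844932.
Flux = S₀ · cos θ_z = 1361 × 0.844932 = 1150 W/m².

1.15e+03 W/m²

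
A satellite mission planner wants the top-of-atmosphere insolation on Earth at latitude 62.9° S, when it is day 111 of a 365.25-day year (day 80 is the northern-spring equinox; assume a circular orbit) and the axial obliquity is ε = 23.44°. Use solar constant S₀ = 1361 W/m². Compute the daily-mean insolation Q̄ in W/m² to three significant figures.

Solar longitude: λ_s = 360° × (111 − 80)/365.25 = 30.554°.
sin δ = sin 23.44° × sin 30.554° = 0.20222, so δ = +11.667°.
cos H₀ = −tan(-62.9°) tan(+11.667°) = 0.4035, H₀ = 1.1555 rad.
Bracket: H₀ sin φ sin δ + cos φ cos δ sin H₀ = 1.1555×-0.89021×0.20222 + 0.45554×0.97934×0.91498 = -0.208011 + 0.408199 = 0.200188.
Q̄ = (S₀/π) × [bracket] = (1361/π) × 0.200188 = 86.73 W/m².

Q̄ ≈ 86.7 W/m²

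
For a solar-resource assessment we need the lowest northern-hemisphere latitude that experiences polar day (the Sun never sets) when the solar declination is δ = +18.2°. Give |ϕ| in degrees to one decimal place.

|ϕ| = 71.8°

Polar day requires cos h₀ = −tan ϕ tan δ ≤ −1, i.e. tan ϕ tan δ ≥ 1.
The boundary is |tan ϕ| · |tan δ| = 1, so |ϕ| = 90° − |δ| = 90° − 18.2° = 71.8° in the northern hemisphere.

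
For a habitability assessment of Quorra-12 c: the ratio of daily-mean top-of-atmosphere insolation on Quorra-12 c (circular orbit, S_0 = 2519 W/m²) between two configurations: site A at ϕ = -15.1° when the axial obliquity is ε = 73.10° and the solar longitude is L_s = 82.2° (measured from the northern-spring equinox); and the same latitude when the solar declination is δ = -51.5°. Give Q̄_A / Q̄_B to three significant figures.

Q̄_A / Q̄_B ≈ 0.0267

— Configuration A (ϕ=-15.1°):
Solar declination: sin δ = sin ε · sin L_s = sin 73.10° × sin 82.2° = 0.94796, so δ = +71.435°.
cos h₀ = −tan(-15.1°) tan(+71.435°) = 0.8034, h₀ = 0.6379 rad.
Bracket: h₀ sin ϕ sin δ + cos ϕ cos δ sin h₀ = 0.6379×-0.26050×0.94796 + 0.96547×0.31839×0.59549 = -0.157525 + 0.183051 = 0.025526.
Q̄ = (S_0/π) × [bracket] = (2519/π) × 0.025526 = 20.467 W/m².
— Configuration B (ϕ=-15.1°):
cos h₀ = −tan(-15.1°) tan(-51.500°) = -0.3392, h₀ = 1.9169 rad.
Bracket: h₀ sin ϕ sin δ + cos ϕ cos δ sin h₀ = 1.9169×-0.26050×-0.78261 + 0.96547×0.62251×0.94071 = 0.390798 + 0.565381 = 0.956179.
Q̄ = (S_0/π) × [bracket] = (2519/π) × 0.956179 = 766.69 W/m².
Ratio Q̄_A / Q̄_B = 20.467 / 766.69 = 0.02670.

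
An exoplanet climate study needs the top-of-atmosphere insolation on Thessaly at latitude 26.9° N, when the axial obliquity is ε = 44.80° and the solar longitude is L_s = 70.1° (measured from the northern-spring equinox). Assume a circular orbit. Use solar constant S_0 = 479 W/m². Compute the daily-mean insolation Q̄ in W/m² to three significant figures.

Q̄ ≈ 184 W/m²

Solar declination: sin δ = sin ε · sin L_s = sin 44.80° × sin 70.1° = 0.66256, so δ = +41.495°.
cos h₀ = −tan(+26.9°) tan(+41.495°) = -0.4488, h₀ = 2.0362 rad.
Bracket: h₀ sin ϕ sin δ + cos ϕ cos δ sin h₀ = 2.0362×0.45243×0.66256 + 0.89180×0.74901×0.89365 = 0.610375 + 0.596929 = 1.207304.
Q̄ = (S_0/π) × [bracket] = (479/π) × 1.207304 = 184.1 W/m².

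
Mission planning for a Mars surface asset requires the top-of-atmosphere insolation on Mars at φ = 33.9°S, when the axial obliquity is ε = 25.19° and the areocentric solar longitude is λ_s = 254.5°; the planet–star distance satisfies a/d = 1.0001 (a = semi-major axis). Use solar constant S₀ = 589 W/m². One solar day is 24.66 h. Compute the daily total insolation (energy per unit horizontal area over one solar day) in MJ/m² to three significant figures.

sin δ = sin 25.19° × sin 254.5° = -0.41014, so δ = -24.214°.
cos H₀ = −tan(-33.9°) tan(-24.214°) = -0.3022, H₀ = 1.8778 rad.
Bracket: H₀ sin φ sin δ + cos φ cos δ sin H₀ = 1.8778×-0.55775×-0.41014 + 0.83001×0.91202×0.95325 = 0.429557 + 0.721597 = 1.151154.
Inverse-square distance factor (a/d)² = 1.0001² = 1.000200.
Q̄ = (S₀/π) × 1.000200 × [bracket] = (589/π) × 1.000200 × 1.151154 = 215.87 W/m².
Daily total = Q̄ × 24.66 h × 3600 s/h = 215.87 × 24.66 × 3600 / 10⁶ = 19.16 MJ/m².

19.2 MJ/m²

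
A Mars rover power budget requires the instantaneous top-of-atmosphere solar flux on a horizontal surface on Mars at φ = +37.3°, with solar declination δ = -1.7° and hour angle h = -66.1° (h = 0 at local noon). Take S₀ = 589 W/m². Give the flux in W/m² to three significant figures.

179 W/m²

cos θ_z = sin φ sin δ + cos φ cos δ cos h = -0.017977 + 0.322138 = 0.304161.
Flux = S₀ · cos θ_z = 589 × 0.304161 = 179.2 W/m².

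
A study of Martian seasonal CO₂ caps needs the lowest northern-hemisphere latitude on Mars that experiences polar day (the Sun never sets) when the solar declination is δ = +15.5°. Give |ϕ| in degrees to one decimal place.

|ϕ| = 74.5°

Polar day requires cos h₀ = −tan ϕ tan δ ≤ −1, i.e. tan ϕ tan δ ≥ 1.
The boundary is |tan ϕ| · |tan δ| = 1, so |ϕ| = 90° − |δ| = 90° − 15.5° = 74.5° in the northern hemisphere.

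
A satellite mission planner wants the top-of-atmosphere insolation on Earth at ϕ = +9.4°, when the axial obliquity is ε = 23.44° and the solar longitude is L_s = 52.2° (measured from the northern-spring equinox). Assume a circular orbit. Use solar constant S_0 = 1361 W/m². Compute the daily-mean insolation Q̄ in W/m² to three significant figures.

Q̄ ≈ 441 W/m²

Solar declination: sin δ = sin ε · sin L_s = sin 23.44° × sin 52.2° = 0.31431, so δ = +18.319°.
cos h₀ = −tan(+9.4°) tan(+18.319°) = -0.0548, h₀ = 1.6256 rad.
Bracket: h₀ sin ϕ sin δ + cos ϕ cos δ sin h₀ = 1.6256×0.16333×0.31431 + 0.98657×0.94932×0.99850 = 0.083452 + 0.935166 = 1.018618.
Q̄ = (S_0/π) × [bracket] = (1361/π) × 1.018618 = 441.3 W/m².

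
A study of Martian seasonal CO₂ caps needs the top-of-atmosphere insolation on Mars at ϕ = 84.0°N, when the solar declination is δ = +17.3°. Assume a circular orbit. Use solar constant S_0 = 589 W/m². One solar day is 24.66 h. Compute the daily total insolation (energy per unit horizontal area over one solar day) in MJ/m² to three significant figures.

cos h₀ = −tan(+84.0°) tan(+17.300°) = -2.9634 ≤ −1 ⇒ polar day, h₀ = π.
Bracket: h₀ sin ϕ sin δ + cos ϕ cos δ sin h₀ = 3.1416×0.99452×0.29737 + 0.10453×0.95476×0.00000 = 0.929098 + 0.000000 = 0.929098.
Q̄ = (S_0/π) × [bracket] = (589/π) × 0.929098 = 174.19 W/m².
Daily total = Q̄ × 24.66 h × 3600 s/h = 174.19 × 24.66 × 3600 / 10⁶ = 15.46 MJ/m².

15.5 MJ/m²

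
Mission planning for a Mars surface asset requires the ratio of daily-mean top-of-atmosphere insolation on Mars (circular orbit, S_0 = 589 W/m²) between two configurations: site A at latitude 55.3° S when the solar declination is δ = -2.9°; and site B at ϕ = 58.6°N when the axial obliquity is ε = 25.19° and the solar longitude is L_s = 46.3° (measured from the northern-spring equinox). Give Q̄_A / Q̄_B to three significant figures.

Q̄_A / Q̄_B ≈ 0.649

— Configuration A (ϕ=-55.3°):
cos h₀ = −tan(-55.3°) tan(-2.900°) = -0.0732, h₀ = 1.6440 rad.
Bracket: h₀ sin ϕ sin δ + cos ϕ cos δ sin h₀ = 1.6440×-0.82214×-0.05059 + 0.56928×0.99872×0.99732 = 0.068377 + 0.567028 = 0.635405.
Q̄ = (S_0/π) × [bracket] = (589/π) × 0.635405 = 119.13 W/m².
— Configuration B (ϕ=+58.6°):
Solar declination: sin δ = sin ε · sin L_s = sin 25.19° × sin 46.3° = 0.30771, so δ = +17.921°.
cos h₀ = −tan(+58.6°) tan(+17.921°) = -0.5298, h₀ = 2.1292 rad.
Bracket: h₀ sin ϕ sin δ + cos ϕ cos δ sin h₀ = 2.1292×0.85355×0.30771 + 0.52101×0.95148×0.84811 = 0.559226 + 0.420434 = 0.979660.
Q̄ = (S_0/π) × [bracket] = (589/π) × 0.979660 = 183.67 W/m².
Ratio Q̄_A / Q̄_B = 119.13 / 183.67 = 0.6486.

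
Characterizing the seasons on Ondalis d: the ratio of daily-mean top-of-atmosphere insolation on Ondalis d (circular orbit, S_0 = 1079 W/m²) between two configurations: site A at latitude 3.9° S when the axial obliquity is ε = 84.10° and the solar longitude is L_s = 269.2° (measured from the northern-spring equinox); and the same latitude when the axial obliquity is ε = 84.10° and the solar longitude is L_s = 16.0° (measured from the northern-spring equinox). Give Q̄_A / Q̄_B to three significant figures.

Q̄_A / Q̄_B ≈ 0.250

— Configuration A (ϕ=-3.9°):
Solar declination: sin δ = sin ε · sin L_s = sin 84.10° × sin 269.2° = -0.99461, so δ = -84.046°.
cos h₀ = −tan(-3.9°) tan(-84.046°) = -0.6537, h₀ = 2.2833 rad.
Bracket: h₀ sin ϕ sin δ + cos ϕ cos δ sin h₀ = 2.2833×-0.06802×-0.99461 + 0.99768×0.10373×0.75676 = 0.154473 + 0.078317 = 0.232790.
Q̄ = (S_0/π) × [bracket] = (1079/π) × 0.232790 = 79.953 W/m².
— Configuration B (ϕ=-3.9°):
Solar declination: sin δ = sin ε · sin L_s = sin 84.10° × sin 16.0° = 0.27418, so δ = +15.913°.
cos h₀ = −tan(-3.9°) tan(+15.913°) = 0.0194, h₀ = 1.5514 rad.
Bracket: h₀ sin ϕ sin δ + cos ϕ cos δ sin h₀ = 1.5514×-0.06802×0.27418 + 0.99768×0.96168×0.99981 = -0.028933 + 0.959267 = 0.930334.
Q̄ = (S_0/π) × [bracket] = (1079/π) × 0.930334 = 319.53 W/m².
Ratio Q̄_A / Q̄_B = 79.953 / 319.53 = 0.2502.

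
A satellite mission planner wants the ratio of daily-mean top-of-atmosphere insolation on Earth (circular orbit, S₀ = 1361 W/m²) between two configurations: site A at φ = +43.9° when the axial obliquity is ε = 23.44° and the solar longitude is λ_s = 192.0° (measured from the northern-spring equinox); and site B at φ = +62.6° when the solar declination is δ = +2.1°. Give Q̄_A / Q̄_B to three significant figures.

Q̄_A / Q̄_B ≈ 1.23

— Configuration A (φ=+43.9°):
Solar declination: sin δ = sin ε · sin λ_s = sin 23.44° × sin 192.0° = -0.08270, so δ = -4.744°.
cos H₀ = −tan(+43.9°) tan(-4.744°) = 0.0799, H₀ = 1.4908 rad.
Bracket: H₀ sin φ sin δ + cos φ cos δ sin H₀ = 1.4908×0.69340×-0.08270 + 0.72055×0.99657×0.99681 = -0.085489 + 0.715788 = 0.630299.
Q̄ = (S₀/π) × [bracket] = (1361/π) × 0.630299 = 273.06 W/m².
— Configuration B (φ=+62.6°):
cos H₀ = −tan(+62.6°) tan(+2.100°) = -0.0707, H₀ = 1.6416 rad.
Bracket: H₀ sin φ sin δ + cos φ cos δ sin H₀ = 1.6416×0.88782×0.03664 + 0.46020×0.99933×0.99749 = 0.053401 + 0.458737 = 0.512138.
Q̄ = (S₀/π) × [bracket] = (1361/π) × 0.512138 = 221.87 W/m².
Ratio Q̄_A / Q̄_B = 273.06 / 221.87 = 1.231.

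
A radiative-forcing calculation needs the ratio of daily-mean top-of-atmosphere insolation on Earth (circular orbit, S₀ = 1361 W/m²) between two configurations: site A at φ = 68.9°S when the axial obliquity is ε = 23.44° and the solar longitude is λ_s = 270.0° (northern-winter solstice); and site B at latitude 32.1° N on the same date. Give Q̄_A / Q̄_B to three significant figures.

— Configuration A (φ=-68.9°):
Solar declination: sin δ = sin ε · sin λ_s = sin 23.44° × sin 270.0° = -0.39779, so δ = -23.440°.
cos H₀ = −tan(-68.9°) tan(-23.440°) = -1.1236 ≤ −1 ⇒ polar day, H₀ = π.
Bracket: H₀ sin φ sin δ + cos φ cos δ sin H₀ = 3.1416×-0.93295×-0.39779 + 0.36000×0.91748×0.00000 = 1.165905 + 0.000000 = 1.165905.
Q̄ = (S₀/π) × [bracket] = (1361/π) × 1.165905 = 505.09 W/m².
— Configuration B (φ=+32.1°):
cos H₀ = −tan(+32.1°) tan(-23.440°) = 0.2720, H₀ = 1.2953 rad.
Bracket: H₀ sin φ sin δ + cos φ cos δ sin H₀ = 1.2953×0.53140×-0.39779 + 0.84712×0.91748×0.96230 = -0.273808 + 0.747915 = 0.474107.
Q̄ = (S₀/π) × [bracket] = (1361/π) × 0.474107 = 205.39 W/m².
Ratio Q̄_A / Q̄_B = 505.09 / 205.39 = 2.459.

Q̄_A / Q̄_B ≈ 2.46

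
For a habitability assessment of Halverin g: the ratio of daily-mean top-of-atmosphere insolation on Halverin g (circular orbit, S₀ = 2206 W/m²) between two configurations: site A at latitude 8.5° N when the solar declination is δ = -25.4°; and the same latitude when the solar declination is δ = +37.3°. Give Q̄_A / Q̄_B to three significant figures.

— Configuration A (φ=+8.5°):
cos H₀ = −tan(+8.5°) tan(-25.400°) = 0.0710, H₀ = 1.4998 rad.
Bracket: H₀ sin φ sin δ + cos φ cos δ sin H₀ = 1.4998×0.14781×-0.42894 + 0.98902×0.90334×0.99748 = -0.095090 + 0.891170 = 0.796080.
Q̄ = (S₀/π) × [bracket] = (2206/π) × 0.796080 = 559.00 W/m².
— Configuration B (φ=+8.5°):
cos H₀ = −tan(+8.5°) tan(+37.300°) = -0.1139, H₀ = 1.6849 rad.
Bracket: H₀ sin φ sin δ + cos φ cos δ sin H₀ = 1.6849×0.14781×0.60599 + 0.98902×0.79547×0.99350 = 0.150919 + 0.781622 = 0.932541.
Q̄ = (S₀/π) × [bracket] = (2206/π) × 0.932541 = 654.82 W/m².
Ratio Q̄_A / Q̄_B = 559.00 / 654.82 = 0.8537.

Q̄_A / Q̄_B ≈ 0.854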